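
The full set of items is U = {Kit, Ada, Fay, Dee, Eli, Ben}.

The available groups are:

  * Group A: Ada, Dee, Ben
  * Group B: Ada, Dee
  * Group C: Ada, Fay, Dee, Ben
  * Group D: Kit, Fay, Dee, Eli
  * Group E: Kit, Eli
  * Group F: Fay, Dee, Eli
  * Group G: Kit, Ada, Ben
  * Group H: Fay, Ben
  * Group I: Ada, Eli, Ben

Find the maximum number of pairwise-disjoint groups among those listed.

B, E, H are pairwise disjoint (B={Ada,Dee}; E={Kit,Eli}; H={Fay,Ben}).
Every remaining group overlaps one of these, and no 4 of the listed groups are pairwise disjoint, so 3 is the maximum.

3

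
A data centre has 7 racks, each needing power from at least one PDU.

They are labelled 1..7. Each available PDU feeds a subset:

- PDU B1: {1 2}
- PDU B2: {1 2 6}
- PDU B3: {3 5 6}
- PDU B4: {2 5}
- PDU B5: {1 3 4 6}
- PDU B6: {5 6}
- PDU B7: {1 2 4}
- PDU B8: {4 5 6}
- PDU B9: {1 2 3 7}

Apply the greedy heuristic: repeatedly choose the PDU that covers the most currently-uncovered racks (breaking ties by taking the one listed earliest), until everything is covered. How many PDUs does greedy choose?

3

Greedy: pick B5 (covers 4 new) → pick B4 (covers 2 new) → pick B9 (covers 1 new). Total picks: 3.
(The true minimum cover uses only 2 PDUs, so greedy is not optimal here.)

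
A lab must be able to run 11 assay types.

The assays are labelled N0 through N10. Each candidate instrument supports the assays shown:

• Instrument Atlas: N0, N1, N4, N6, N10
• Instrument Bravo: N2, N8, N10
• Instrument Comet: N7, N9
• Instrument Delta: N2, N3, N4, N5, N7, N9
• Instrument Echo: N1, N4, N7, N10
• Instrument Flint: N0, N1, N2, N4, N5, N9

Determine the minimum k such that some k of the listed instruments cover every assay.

3

Atlas and Bravo and Delta together: Atlas ∪ Bravo ∪ Delta = {N0, N1, N2, N3, N4, N5, N6, N7, N8, N9, N10} — every assay is covered.
Only Delta contains N3, so Delta is forced; the remaining 5 assays need at least 2 more instruments (each remaining instrument adds at most 4) — so at least 3 instruments are needed, and 3 is optimal.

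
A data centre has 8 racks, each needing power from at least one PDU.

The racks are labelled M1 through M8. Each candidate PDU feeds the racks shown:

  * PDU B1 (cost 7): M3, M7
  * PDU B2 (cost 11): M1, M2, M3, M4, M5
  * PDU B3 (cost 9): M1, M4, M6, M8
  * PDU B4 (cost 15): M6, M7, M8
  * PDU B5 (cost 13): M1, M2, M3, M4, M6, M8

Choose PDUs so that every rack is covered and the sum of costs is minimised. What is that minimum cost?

26

B2, B4 together cover every rack (B2 ∪ B4 = {M1, M2, M3, M4, M5, M6, M7, M8}); total cost 11 + 15 = 26.
The greedy pick B5, B1, B2 costs 31; no covering selection beats 26.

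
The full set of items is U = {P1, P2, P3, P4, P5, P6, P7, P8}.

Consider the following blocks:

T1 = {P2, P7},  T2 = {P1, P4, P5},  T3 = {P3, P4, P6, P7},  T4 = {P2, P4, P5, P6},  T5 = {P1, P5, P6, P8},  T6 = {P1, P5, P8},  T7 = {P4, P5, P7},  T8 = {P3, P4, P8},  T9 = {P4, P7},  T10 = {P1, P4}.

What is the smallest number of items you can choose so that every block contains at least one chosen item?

The 3 items {P4, P5, P7} hit every block.
No choice of 2 items meets every block, so 3 is the minimum.

3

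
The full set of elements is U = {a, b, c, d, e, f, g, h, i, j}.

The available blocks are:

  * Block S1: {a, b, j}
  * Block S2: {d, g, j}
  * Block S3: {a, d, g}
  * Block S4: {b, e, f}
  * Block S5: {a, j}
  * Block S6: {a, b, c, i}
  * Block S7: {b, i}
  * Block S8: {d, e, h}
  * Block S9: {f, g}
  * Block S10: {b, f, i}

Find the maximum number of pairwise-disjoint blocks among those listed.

4

S5, S7, S8, S9 are pairwise disjoint (S5={a,j}; S7={b,i}; S8={d,e,h}; S9={f,g}).
Every remaining block overlaps one of these, and no 5 of the listed blocks are pairwise disjoint, so 4 is the maximum.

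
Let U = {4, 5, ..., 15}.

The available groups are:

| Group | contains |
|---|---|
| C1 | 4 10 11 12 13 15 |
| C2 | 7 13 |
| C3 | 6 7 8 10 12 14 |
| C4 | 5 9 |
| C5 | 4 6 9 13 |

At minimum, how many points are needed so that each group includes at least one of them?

3

The 3 points {5, 8, 13} hit every group.
No choice of 2 points meets every group, so 3 is the minimum.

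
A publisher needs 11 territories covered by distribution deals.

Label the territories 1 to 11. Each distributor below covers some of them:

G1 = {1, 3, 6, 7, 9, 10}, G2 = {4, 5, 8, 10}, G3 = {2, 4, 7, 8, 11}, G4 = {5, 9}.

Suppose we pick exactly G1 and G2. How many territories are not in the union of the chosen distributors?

2

Union of G1, G2 = {1, 3, 4, 5, 6, 7, 8, 9, 10}.
Not covered: 2, 11 — 2 territories.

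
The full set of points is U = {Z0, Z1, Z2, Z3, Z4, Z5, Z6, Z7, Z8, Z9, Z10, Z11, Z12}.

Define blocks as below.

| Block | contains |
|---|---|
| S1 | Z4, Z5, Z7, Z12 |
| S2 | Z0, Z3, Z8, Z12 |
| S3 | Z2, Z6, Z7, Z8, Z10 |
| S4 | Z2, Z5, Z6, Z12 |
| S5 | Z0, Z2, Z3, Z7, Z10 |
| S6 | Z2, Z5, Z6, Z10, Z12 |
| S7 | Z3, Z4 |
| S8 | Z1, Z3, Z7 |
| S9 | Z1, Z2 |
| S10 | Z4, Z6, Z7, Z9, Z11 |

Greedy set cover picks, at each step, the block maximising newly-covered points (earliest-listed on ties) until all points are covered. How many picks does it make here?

Greedy: pick S3 (covers 5 new) → pick S1 (covers 3 new) → pick S2 (covers 2 new) → pick S10 (covers 2 new) → pick S8 (covers 1 new). Total picks: 5.
(The true minimum cover uses only 4 blocks, so greedy is not optimal here.)

5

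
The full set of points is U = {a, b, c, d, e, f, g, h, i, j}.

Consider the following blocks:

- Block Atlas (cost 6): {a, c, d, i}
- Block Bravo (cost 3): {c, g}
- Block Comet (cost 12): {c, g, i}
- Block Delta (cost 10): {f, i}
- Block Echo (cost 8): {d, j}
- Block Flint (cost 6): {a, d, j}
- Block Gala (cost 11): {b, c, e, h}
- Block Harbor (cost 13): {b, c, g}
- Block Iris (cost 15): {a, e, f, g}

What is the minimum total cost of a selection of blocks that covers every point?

30

Bravo, Delta, Flint, Gala together cover every point (Bravo ∪ Delta ∪ Flint ∪ Gala = {a, b, c, d, e, f, g, h, i, j}); total cost 3 + 10 + 6 + 11 = 30.
The greedy pick Atlas, Bravo, Gala, Flint, Delta costs 36; no covering selection beats 30.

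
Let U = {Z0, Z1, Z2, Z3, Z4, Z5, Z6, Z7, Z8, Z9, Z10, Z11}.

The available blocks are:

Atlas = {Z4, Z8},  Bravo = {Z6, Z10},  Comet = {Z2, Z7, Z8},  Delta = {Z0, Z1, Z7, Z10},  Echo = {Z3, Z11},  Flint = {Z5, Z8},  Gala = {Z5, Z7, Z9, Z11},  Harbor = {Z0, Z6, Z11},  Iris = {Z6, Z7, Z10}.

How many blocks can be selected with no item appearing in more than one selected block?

Bravo, Echo, Flint are pairwise disjoint (Bravo={Z6,Z10}; Echo={Z3,Z11}; Flint={Z5,Z8}).
Every remaining block overlaps one of these, and no 4 of the listed blocks are pairwise disjoint, so 3 is the maximum.

3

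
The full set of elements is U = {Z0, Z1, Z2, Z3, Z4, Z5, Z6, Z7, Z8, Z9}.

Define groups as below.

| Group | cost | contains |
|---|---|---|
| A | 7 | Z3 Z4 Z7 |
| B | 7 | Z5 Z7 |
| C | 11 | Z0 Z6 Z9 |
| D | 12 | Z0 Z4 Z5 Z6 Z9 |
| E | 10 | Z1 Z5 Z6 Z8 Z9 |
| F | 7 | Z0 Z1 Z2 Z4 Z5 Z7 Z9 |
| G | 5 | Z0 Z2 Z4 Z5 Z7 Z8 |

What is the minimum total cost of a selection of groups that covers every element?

22

A, E, G together cover every element (A ∪ E ∪ G = {Z0, Z1, Z2, Z3, Z4, Z5, Z6, Z7, Z8, Z9}); total cost 7 + 10 + 5 = 22.
No covering selection has total cost below 22.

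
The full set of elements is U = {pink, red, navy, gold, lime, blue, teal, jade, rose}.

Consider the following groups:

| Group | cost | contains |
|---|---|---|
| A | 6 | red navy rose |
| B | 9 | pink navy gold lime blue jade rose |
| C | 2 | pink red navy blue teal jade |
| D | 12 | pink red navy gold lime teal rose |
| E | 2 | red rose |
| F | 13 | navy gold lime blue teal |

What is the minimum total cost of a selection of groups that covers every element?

11

B, C together cover every element (B ∪ C = {pink, red, navy, gold, lime, blue, teal, jade, rose}); total cost 9 + 2 = 11.
The greedy pick C, E, B costs 13; no covering selection beats 11.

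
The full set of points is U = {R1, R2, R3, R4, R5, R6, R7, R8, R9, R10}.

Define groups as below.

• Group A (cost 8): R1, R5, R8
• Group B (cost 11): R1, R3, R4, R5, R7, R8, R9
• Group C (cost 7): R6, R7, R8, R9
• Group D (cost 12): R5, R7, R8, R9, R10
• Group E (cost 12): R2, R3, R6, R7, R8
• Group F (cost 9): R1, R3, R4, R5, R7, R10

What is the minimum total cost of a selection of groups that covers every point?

C, E, F together cover every point (C ∪ E ∪ F = {R1, R2, R3, R4, R5, R6, R7, R8, R9, R10}); total cost 7 + 12 + 9 = 28.
No covering selection has total cost below 28.

28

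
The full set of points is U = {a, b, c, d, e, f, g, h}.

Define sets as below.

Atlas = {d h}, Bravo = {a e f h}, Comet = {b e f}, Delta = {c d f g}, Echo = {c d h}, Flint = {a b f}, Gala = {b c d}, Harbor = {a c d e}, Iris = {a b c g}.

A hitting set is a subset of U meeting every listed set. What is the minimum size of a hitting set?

3

T = {c, f, h} meets every set (each contains at least one member of T), and |T| = 3.
No choice of 2 points meets every set, so 3 is the minimum.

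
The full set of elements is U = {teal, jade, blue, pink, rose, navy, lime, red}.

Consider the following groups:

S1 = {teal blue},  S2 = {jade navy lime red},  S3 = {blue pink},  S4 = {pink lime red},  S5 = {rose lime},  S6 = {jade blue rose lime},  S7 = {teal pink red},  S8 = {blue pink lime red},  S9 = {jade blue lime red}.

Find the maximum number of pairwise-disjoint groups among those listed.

2

S1, S2 are pairwise disjoint (S1={teal,blue}; S2={jade,navy,lime,red}).
Every remaining group overlaps one of these, and no 3 of the listed groups are pairwise disjoint, so 2 is the maximum.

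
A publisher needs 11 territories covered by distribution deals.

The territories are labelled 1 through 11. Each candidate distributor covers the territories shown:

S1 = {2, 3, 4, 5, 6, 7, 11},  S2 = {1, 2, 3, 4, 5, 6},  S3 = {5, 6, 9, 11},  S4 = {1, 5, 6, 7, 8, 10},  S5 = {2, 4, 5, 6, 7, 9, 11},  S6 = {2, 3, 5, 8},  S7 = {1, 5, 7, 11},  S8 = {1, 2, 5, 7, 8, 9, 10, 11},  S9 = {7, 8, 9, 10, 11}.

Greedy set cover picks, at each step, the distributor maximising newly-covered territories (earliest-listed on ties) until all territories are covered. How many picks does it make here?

2

Greedy: pick S8 (covers 8 new) → pick S1 (covers 3 new). Total picks: 2.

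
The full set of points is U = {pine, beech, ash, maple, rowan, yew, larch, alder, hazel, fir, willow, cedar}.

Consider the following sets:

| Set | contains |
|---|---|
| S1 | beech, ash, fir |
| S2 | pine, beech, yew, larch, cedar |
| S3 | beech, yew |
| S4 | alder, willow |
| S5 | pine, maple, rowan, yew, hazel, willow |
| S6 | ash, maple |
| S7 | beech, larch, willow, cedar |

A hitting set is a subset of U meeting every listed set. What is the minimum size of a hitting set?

The 3 points {beech, ash, willow} hit every set.
The sets S3, S4, S6 are pairwise disjoint, so any hitting set needs a separate point for each — at least 3. Hence 3 is optimal.

3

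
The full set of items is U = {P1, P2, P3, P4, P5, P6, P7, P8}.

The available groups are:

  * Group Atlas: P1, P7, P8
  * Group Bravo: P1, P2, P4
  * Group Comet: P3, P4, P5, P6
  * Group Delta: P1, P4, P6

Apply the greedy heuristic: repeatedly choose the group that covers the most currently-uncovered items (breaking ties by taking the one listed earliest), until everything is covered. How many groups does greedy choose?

3

Greedy: pick Comet (covers 4 new) → pick Atlas (covers 3 new) → pick Bravo (covers 1 new). Total picks: 3.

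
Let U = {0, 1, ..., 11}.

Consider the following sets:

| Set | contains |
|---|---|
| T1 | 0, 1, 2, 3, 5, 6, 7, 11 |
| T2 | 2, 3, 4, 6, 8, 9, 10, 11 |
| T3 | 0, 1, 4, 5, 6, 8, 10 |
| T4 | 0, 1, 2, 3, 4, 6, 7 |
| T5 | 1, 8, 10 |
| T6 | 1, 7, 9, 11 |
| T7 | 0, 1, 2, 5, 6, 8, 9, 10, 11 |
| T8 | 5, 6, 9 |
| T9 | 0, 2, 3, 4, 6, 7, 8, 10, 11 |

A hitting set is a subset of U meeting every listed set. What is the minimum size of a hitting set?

2

H = {1, 6} meets every set (each contains at least one member of H), and |H| = 2.
The sets T5, T8 are pairwise disjoint, so any hitting set needs a separate point for each — at least 2. Hence 2 is optimal.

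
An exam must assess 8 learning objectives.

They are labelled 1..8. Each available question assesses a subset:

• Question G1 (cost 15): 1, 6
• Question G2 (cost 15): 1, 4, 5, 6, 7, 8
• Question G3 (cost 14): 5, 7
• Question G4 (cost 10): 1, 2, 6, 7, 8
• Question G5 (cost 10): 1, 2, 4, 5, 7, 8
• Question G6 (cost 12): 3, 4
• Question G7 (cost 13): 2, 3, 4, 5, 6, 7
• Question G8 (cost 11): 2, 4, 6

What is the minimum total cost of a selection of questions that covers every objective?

23

G4, G7 together cover every objective (G4 ∪ G7 = {1, 2, 3, 4, 5, 6, 7, 8}); total cost 10 + 13 = 23.
No covering selection has total cost below 23.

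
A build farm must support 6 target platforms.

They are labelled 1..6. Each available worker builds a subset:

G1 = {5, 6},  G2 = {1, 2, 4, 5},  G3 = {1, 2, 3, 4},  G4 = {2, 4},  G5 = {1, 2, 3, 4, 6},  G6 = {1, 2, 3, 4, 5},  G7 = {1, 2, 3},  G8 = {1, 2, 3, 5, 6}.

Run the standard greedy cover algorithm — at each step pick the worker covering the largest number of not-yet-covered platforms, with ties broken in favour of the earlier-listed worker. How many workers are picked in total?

Greedy: pick G5 (covers 5 new) → pick G1 (covers 1 new). Total picks: 2.

2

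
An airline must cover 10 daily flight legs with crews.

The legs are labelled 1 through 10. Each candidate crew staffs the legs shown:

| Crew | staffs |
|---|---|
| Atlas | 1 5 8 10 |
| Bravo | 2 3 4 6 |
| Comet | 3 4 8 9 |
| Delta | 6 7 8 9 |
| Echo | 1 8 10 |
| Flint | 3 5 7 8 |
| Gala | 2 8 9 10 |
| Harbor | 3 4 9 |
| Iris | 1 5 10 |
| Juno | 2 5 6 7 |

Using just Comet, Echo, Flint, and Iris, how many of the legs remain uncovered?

2

Union of Comet, Echo, Flint, Iris = {1, 3, 4, 5, 7, 8, 9, 10}.
Not covered: 2, 6 — 2 legs.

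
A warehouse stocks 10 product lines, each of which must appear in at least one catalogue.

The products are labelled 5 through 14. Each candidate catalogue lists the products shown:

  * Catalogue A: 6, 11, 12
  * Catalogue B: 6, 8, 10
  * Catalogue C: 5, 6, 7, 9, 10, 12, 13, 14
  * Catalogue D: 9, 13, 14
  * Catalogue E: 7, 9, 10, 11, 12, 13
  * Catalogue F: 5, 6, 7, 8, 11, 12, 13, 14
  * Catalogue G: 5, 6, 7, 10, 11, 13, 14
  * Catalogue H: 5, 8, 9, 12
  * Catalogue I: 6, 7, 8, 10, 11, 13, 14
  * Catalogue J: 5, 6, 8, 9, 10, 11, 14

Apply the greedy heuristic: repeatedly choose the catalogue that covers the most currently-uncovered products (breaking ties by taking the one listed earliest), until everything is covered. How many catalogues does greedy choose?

2

Greedy: pick C (covers 8 new) → pick F (covers 2 new). Total picks: 2.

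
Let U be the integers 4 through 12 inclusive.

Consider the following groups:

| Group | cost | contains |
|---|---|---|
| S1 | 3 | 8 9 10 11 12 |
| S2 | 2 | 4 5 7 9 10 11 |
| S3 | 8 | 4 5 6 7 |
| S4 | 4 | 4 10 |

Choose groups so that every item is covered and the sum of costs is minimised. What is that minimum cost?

S1, S3 together cover every item (S1 ∪ S3 = {4, 5, 6, 7, 8, 9, 10, 11, 12}); total cost 3 + 8 = 11.
The greedy pick S2, S1, S3 costs 13; no covering selection beats 11.

11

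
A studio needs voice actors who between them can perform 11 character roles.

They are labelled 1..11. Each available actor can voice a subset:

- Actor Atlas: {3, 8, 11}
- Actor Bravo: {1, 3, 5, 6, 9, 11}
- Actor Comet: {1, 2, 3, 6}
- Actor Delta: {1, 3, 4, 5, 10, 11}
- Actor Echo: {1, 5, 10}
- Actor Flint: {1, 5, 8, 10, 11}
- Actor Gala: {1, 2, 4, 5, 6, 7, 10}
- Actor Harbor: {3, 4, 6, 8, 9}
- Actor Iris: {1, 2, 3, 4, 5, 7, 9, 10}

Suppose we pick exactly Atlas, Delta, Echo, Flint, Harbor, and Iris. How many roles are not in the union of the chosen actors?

Union of Atlas, Delta, Echo, Flint, Harbor, Iris = {1, 2, 3, 4, 5, 6, 7, 8, 9, 10, 11} — that's every role, so 0 are uncovered.

0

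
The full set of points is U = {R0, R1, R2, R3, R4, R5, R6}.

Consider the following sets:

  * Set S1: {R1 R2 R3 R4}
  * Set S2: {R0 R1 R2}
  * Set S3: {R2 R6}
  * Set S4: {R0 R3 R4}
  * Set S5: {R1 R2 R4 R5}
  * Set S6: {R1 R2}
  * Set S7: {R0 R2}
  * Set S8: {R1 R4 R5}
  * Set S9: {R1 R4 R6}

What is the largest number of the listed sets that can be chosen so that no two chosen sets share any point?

2

S4, S6 are pairwise disjoint (S4={R0,R3,R4}; S6={R1,R2}).
Every remaining set overlaps one of these, and no 3 of the listed sets are pairwise disjoint, so 2 is the maximum.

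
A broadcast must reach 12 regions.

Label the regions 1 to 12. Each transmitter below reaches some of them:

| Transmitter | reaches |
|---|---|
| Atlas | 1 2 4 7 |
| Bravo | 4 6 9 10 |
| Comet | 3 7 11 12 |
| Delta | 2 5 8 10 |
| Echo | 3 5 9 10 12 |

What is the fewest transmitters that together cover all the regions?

4

Atlas and Bravo and Comet and Delta together: Atlas ∪ Bravo ∪ Comet ∪ Delta = {1, 2, 3, 4, 5, 6, 7, 8, 9, 10, 11, 12} — every region is covered.
No 3 of the 5 transmitters cover everything (all 10 combinations miss at least one region), so 4 is optimal.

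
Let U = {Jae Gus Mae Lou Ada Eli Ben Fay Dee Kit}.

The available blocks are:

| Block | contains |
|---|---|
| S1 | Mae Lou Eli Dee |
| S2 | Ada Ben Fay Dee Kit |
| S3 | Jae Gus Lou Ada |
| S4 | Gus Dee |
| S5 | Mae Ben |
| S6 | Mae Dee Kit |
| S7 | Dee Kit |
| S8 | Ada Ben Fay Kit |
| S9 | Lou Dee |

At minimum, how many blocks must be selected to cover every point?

Take {S1, S2, S3}. Their union is {Jae, Gus, Mae, Lou, Ada, Eli, Ben, Fay, Dee, Kit}, which is all 10 points.
Only S3 contains Jae, so S3 is forced; the remaining 6 points need at least 2 more blocks (each remaining block adds at most 4) — so at least 3 blocks are needed, and 3 is optimal.

3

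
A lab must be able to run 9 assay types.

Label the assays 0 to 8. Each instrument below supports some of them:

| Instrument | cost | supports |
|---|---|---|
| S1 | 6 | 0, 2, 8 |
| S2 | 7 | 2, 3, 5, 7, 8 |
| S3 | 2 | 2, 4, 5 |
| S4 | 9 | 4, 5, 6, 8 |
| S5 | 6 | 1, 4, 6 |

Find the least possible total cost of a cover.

19

S1, S2, S5 together cover every assay (S1 ∪ S2 ∪ S5 = {0, 1, 2, 3, 4, 5, 6, 7, 8}); total cost 6 + 7 + 6 = 19.
The greedy pick S3, S2, S5, S1 costs 21; no covering selection beats 19.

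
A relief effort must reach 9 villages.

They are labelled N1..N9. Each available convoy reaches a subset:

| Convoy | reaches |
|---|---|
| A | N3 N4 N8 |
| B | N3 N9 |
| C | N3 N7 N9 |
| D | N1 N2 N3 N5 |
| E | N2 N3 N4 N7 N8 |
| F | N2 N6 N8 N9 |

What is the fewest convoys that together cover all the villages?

3

Take {D, E, F}. Their union is {N1, N2, N3, N4, N5, N6, N7, N8, N9}, which is all 9 villages.
Only D contains N1, so D is forced; the remaining 5 villages need at least 2 more convoys (each remaining convoy adds at most 3) — so at least 3 convoys are needed, and 3 is optimal.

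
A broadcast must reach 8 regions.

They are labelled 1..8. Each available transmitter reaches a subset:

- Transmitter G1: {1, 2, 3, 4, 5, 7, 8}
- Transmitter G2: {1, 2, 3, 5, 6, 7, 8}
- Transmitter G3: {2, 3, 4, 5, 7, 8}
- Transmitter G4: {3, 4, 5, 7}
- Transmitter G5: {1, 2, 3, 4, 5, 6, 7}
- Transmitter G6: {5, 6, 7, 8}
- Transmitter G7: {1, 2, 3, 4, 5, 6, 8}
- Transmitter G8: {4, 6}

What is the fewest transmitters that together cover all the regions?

Take {G5, G7}. Their union is {1, 2, 3, 4, 5, 6, 7, 8}, which is all 8 regions.
No single transmitter has all 8 regions (the largest, G1, has 7), so 2 is optimal.

2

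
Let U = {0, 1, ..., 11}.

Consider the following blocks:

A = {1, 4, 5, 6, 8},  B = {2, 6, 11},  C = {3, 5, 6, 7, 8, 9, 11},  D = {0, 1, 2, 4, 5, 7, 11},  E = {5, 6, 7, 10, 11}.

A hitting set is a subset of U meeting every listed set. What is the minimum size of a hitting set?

The 2 items {6, 11} hit every block.
No single item lies in every block, so at least 2 are needed and 2 is optimal.

2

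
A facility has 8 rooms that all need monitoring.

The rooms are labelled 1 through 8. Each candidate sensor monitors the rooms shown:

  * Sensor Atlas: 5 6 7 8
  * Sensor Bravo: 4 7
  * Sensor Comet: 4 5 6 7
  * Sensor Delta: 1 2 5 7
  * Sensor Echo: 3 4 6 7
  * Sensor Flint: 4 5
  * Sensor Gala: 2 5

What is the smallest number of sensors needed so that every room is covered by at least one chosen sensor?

Atlas and Delta and Echo together: Atlas ∪ Delta ∪ Echo = {1, 2, 3, 4, 5, 6, 7, 8} — every room is covered.
Only Delta contains 1, so Delta is forced; the remaining 4 rooms need at least 2 more sensors (each remaining sensor adds at most 3) — so at least 3 sensors are needed, and 3 is optimal.

3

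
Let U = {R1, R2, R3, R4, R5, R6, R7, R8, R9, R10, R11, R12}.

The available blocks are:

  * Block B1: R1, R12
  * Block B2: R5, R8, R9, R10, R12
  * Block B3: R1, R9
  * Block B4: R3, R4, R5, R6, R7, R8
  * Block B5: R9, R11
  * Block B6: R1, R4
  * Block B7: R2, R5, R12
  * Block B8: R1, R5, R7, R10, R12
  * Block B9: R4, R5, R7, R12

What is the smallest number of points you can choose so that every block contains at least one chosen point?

3

Take H = {R4, R9, R12}. Each listed block contains at least one of these, so H is a hitting set of size 3.
The blocks B5, B6, B7 are pairwise disjoint, so any hitting set needs a separate point for each — at least 3. Hence 3 is optimal.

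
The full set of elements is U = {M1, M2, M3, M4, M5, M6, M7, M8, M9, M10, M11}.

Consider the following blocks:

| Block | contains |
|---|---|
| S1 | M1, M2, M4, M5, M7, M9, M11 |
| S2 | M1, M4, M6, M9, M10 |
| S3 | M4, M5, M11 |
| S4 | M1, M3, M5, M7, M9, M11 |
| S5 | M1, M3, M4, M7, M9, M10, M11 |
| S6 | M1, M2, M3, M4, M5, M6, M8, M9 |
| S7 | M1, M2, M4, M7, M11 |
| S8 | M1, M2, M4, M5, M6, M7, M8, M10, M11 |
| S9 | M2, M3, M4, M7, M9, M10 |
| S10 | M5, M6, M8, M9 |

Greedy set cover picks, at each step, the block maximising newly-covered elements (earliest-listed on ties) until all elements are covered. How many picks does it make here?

Greedy: pick S8 (covers 9 new) → pick S4 (covers 2 new). Total picks: 2.

2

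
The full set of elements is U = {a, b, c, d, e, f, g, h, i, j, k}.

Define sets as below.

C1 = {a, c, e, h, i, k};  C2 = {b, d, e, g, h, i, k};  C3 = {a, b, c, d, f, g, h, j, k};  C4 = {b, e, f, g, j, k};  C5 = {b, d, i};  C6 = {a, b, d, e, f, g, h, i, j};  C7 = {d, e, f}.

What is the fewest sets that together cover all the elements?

2

Take {C1, C3}. Their union is {a, b, c, d, e, f, g, h, i, j, k}, which is all 11 elements.
No single set has all 11 elements (the largest, C3, has 9), so 2 is optimal.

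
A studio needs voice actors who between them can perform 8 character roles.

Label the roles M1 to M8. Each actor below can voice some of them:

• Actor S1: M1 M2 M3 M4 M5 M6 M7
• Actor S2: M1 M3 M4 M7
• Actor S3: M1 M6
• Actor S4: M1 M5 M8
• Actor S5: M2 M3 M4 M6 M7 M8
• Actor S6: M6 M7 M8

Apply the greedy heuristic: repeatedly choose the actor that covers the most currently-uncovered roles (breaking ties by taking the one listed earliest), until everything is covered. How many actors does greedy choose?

Greedy: pick S1 (covers 7 new) → pick S4 (covers 1 new). Total picks: 2.

2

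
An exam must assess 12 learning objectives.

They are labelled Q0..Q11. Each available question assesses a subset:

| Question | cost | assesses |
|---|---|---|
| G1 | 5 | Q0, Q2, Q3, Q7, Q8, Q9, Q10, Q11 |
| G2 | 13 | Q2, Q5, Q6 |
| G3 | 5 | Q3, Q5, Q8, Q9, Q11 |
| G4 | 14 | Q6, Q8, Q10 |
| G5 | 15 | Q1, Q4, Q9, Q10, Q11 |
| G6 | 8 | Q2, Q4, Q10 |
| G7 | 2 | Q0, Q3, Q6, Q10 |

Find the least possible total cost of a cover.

27

G1, G3, G5, G7 together cover every objective (G1 ∪ G3 ∪ G5 ∪ G7 = {Q0, Q1, Q2, Q3, Q4, Q5, Q6, Q7, Q8, Q9, Q10, Q11}); total cost 5 + 5 + 15 + 2 = 27.
No covering selection has total cost below 27.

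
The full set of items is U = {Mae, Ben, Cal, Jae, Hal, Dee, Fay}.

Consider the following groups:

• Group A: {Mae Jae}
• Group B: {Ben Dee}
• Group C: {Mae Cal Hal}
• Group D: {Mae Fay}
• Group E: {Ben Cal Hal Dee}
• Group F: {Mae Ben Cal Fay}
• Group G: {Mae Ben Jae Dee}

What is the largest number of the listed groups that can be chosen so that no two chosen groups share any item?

2

D, E are pairwise disjoint (D={Mae,Fay}; E={Ben,Cal,Hal,Dee}).
Every remaining group overlaps one of these, and no 3 of the listed groups are pairwise disjoint, so 2 is the maximum.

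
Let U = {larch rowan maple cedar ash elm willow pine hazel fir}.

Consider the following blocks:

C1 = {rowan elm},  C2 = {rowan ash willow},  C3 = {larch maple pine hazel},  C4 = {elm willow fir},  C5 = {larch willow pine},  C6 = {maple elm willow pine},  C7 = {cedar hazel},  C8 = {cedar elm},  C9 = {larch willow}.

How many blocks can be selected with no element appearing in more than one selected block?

3

C2, C3, C8 are pairwise disjoint (C2={rowan,ash,willow}; C3={larch,maple,pine,hazel}; C8={cedar,elm}).
Every remaining block overlaps one of these, and no 4 of the listed blocks are pairwise disjoint, so 3 is the maximum.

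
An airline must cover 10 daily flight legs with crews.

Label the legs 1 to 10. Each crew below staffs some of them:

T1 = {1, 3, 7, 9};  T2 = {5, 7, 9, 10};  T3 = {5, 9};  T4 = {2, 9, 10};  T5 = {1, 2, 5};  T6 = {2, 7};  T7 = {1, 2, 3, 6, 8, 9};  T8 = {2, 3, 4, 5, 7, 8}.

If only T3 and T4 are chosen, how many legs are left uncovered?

6

Union of T3, T4 = {2, 5, 9, 10}.
Not covered: 1, 3, 4, 6, 7, 8 — 6 legs.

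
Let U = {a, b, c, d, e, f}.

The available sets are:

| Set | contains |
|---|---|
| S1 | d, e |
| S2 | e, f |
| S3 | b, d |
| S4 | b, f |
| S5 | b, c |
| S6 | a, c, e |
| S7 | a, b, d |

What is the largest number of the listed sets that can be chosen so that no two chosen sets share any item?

S2, S3 are pairwise disjoint (S2={e,f}; S3={b,d}).
Every remaining set overlaps one of these, and no 3 of the listed sets are pairwise disjoint, so 2 is the maximum.

2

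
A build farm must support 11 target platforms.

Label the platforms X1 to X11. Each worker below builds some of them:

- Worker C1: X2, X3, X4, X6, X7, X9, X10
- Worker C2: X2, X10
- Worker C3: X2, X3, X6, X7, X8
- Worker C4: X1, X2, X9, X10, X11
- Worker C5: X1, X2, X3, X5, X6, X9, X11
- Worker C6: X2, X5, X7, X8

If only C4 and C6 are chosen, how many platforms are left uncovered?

3

Union of C4, C6 = {X1, X2, X5, X7, X8, X9, X10, X11}.
Not covered: X3, X4, X6 — 3 platforms.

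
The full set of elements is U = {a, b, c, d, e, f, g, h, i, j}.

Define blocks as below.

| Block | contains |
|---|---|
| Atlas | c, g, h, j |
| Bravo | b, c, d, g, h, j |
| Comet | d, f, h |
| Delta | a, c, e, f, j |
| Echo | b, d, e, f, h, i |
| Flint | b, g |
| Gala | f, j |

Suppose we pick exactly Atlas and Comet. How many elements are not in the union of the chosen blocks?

4

Union of Atlas, Comet = {c, d, f, g, h, j}.
Not covered: a, b, e, i — 4 elements.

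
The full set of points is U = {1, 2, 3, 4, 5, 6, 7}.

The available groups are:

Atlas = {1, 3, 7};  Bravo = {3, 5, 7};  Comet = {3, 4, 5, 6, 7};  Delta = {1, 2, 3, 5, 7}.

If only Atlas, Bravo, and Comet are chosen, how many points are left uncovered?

Union of Atlas, Bravo, Comet = {1, 3, 4, 5, 6, 7}.
Not covered: 2 — 1 point.

1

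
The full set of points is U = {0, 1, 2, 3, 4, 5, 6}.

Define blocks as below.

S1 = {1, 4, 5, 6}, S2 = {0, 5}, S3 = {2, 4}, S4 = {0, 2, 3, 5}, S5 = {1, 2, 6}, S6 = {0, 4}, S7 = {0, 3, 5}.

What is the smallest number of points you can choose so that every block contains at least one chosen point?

3

H = {0, 1, 2} meets every block (each contains at least one member of H), and |H| = 3.
No choice of 2 points meets every block, so 3 is the minimum.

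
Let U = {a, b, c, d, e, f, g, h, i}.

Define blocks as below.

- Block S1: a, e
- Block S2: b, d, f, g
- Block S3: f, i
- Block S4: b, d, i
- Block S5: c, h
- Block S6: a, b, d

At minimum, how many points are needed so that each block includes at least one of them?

The 4 points {a, c, f, i} hit every block.
No choice of 3 points meets every block, so 4 is the minimum.

4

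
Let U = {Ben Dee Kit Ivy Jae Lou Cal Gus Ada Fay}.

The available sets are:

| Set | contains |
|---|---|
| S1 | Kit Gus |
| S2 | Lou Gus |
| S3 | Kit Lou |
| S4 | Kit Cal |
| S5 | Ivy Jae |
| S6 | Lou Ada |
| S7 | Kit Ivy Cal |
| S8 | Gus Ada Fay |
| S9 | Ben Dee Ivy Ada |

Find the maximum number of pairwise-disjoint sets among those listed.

3

S2, S4, S9 are pairwise disjoint (S2={Lou,Gus}; S4={Kit,Cal}; S9={Ben,Dee,Ivy,Ada}).
Every remaining set overlaps one of these, and no 4 of the listed sets are pairwise disjoint, so 3 is the maximum.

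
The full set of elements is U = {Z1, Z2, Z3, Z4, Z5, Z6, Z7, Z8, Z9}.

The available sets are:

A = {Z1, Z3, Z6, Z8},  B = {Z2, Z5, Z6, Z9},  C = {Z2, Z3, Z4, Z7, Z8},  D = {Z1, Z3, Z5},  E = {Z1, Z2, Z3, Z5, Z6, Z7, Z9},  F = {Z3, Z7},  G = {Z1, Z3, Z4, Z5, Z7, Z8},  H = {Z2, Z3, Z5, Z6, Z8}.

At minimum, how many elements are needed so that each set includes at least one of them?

2

The 2 elements {Z3, Z5} hit every set.
The sets B, F are pairwise disjoint, so any hitting set needs a separate element for each — at least 2. Hence 2 is optimal.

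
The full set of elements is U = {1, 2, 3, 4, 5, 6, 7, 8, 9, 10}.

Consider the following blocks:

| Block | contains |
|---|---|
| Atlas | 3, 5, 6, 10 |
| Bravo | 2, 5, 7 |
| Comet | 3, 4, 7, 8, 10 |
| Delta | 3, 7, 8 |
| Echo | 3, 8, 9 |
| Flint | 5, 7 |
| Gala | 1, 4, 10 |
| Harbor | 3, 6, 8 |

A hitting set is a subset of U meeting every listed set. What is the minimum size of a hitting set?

3

The 3 elements {3, 4, 5} hit every block.
The blocks Flint, Gala, Harbor are pairwise disjoint, so any hitting set needs a separate element for each — at least 3. Hence 3 is optimal.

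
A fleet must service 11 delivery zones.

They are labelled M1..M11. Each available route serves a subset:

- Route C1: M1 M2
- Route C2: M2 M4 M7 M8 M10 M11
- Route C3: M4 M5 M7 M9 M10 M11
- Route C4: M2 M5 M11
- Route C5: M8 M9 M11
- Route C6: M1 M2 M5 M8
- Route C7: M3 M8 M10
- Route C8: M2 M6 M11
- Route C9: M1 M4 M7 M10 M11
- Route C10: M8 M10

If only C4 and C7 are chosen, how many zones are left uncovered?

5

Union of C4, C7 = {M2, M3, M5, M8, M10, M11}.
Not covered: M1, M4, M6, M7, M9 — 5 zones.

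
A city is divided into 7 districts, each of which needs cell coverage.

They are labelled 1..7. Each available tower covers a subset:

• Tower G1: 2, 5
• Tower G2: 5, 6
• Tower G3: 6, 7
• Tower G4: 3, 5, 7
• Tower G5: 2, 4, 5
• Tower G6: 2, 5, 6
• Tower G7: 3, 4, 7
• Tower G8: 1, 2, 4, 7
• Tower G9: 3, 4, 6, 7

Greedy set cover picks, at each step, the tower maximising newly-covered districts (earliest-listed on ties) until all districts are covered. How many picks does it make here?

Greedy: pick G8 (covers 4 new) → pick G2 (covers 2 new) → pick G4 (covers 1 new). Total picks: 3.

3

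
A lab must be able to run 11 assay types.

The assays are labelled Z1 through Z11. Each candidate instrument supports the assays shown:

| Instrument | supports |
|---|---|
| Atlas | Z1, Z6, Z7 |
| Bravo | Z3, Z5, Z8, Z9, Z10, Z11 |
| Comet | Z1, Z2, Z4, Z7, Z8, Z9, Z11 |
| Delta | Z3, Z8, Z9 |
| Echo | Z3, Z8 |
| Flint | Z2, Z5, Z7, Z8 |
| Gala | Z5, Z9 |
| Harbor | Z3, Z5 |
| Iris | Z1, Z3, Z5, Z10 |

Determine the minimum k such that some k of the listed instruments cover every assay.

3

Atlas and Bravo and Comet together: Atlas ∪ Bravo ∪ Comet = {Z1, Z2, Z3, Z4, Z5, Z6, Z7, Z8, Z9, Z10, Z11} — every assay is covered.
Only Comet contains Z4, so Comet is forced; the remaining 4 assays need at least 2 more instruments (each remaining instrument adds at most 3) — so at least 3 instruments are needed, and 3 is optimal.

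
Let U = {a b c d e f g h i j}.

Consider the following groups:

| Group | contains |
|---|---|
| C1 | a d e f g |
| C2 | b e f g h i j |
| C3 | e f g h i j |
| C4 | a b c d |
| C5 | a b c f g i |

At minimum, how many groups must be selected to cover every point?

2

C2 and C4 cover everything between them: the union {a, b, c, d, e, f, g, h, i, j} is all of U.
No single group has all 10 points (the largest, C2, has 7), so 2 is optimal.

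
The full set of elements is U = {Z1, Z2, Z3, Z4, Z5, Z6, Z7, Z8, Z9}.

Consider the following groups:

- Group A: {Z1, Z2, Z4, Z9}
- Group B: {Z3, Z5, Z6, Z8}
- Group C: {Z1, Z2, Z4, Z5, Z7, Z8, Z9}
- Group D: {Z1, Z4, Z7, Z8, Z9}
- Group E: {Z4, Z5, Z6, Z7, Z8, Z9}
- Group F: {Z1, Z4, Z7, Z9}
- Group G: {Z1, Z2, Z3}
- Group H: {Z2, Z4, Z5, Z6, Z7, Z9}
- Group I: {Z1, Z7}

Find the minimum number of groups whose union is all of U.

Take {B, C}. Their union is {Z1, Z2, Z3, Z4, Z5, Z6, Z7, Z8, Z9}, which is all 9 elements.
No single group has all 9 elements (the largest, C, has 7), so 2 is optimal.

2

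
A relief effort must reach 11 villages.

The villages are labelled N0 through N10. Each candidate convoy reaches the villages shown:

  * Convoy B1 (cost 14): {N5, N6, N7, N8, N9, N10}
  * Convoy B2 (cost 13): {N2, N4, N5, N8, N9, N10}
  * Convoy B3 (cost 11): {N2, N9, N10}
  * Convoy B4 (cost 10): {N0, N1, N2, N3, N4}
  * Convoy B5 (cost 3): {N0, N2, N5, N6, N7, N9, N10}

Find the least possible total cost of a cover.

B1, B4 together cover every village (B1 ∪ B4 = {N0, N1, N2, N3, N4, N5, N6, N7, N8, N9, N10}); total cost 14 + 10 = 24.
The greedy pick B5, B4, B2 costs 26; no covering selection beats 24.

24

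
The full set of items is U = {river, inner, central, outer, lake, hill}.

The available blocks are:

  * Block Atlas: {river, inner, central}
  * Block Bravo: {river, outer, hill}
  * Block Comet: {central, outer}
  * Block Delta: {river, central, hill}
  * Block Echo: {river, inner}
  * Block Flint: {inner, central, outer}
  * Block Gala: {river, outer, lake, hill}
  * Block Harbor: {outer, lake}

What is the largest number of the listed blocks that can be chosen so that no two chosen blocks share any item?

2

Atlas, Harbor are pairwise disjoint (Atlas={river,inner,central}; Harbor={outer,lake}).
Every remaining block overlaps one of these, and no 3 of the listed blocks are pairwise disjoint, so 2 is the maximum.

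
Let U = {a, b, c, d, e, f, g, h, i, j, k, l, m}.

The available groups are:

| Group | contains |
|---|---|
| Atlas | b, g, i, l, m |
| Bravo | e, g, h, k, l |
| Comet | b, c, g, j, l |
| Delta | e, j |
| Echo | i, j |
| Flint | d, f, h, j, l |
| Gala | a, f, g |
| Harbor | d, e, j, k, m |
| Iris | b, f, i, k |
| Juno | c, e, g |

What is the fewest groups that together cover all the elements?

5

Take {Atlas, Flint, Gala, Harbor, Juno}. Their union is {a, b, c, d, e, f, g, h, i, j, k, l, m}, which is all 13 elements.
No 4 of the 10 groups cover everything (all 210 combinations miss at least one element), so 5 is optimal.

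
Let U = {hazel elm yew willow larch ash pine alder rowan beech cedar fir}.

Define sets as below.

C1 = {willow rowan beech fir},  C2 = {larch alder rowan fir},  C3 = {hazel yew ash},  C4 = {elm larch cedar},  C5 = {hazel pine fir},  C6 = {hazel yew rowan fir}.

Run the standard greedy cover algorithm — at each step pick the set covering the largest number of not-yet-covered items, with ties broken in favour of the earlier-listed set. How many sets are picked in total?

5

Greedy: pick C1 (covers 4 new) → pick C3 (covers 3 new) → pick C4 (covers 3 new) → pick C2 (covers 1 new) → pick C5 (covers 1 new). Total picks: 5.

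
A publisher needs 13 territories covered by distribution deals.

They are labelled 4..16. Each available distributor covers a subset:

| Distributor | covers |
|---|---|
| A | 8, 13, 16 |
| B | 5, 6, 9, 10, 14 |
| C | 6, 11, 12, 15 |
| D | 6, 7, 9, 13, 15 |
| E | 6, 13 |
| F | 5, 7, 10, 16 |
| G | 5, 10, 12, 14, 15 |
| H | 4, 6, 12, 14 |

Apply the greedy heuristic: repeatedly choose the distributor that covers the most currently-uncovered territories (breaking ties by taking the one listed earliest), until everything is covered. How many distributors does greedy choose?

Greedy: pick B (covers 5 new) → pick A (covers 3 new) → pick C (covers 3 new) → pick D (covers 1 new) → pick H (covers 1 new). Total picks: 5.

5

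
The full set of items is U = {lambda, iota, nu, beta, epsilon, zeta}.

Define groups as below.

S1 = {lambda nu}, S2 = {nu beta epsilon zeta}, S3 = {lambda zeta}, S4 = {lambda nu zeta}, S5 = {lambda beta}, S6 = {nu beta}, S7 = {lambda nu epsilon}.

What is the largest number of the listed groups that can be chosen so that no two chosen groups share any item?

S3, S6 are pairwise disjoint (S3={lambda,zeta}; S6={nu,beta}).
Every remaining group overlaps one of these, and no 3 of the listed groups are pairwise disjoint, so 2 is the maximum.

2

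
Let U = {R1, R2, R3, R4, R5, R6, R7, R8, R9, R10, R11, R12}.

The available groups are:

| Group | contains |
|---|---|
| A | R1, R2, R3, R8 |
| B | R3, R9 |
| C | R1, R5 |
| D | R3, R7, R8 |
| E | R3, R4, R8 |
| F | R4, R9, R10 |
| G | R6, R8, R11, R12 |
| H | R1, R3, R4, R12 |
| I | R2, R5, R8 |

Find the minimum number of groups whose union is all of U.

Take {A, C, D, F, G}. Their union is {R1, R2, R3, R4, R5, R6, R7, R8, R9, R10, R11, R12}, which is all 12 items.
No 4 of the 9 groups cover everything (all 126 combinations miss at least one item), so 5 is optimal.

5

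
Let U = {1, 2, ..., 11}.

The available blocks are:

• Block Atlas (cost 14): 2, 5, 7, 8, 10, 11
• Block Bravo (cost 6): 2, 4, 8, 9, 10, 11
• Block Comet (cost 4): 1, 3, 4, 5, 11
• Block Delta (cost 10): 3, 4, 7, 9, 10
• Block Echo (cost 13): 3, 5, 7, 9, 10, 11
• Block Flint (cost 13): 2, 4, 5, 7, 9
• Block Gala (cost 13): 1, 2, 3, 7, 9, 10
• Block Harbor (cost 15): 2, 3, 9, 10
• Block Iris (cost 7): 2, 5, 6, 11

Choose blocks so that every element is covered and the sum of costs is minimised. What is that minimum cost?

Bravo, Gala, Iris together cover every element (Bravo ∪ Gala ∪ Iris = {1, 2, 3, 4, 5, 6, 7, 8, 9, 10, 11}); total cost 6 + 13 + 7 = 26.
The greedy pick Comet, Bravo, Iris, Delta costs 27; no covering selection beats 26.

26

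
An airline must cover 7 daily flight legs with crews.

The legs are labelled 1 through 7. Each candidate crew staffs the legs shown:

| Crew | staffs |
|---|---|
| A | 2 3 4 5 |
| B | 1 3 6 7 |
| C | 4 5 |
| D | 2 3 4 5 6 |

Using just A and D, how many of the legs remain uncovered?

2

Union of A, D = {2, 3, 4, 5, 6}.
Not covered: 1, 7 — 2 legs.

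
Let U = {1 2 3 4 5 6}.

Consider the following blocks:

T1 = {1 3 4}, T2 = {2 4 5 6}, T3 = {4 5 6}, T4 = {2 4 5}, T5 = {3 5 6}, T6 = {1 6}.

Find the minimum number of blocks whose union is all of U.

T1 and T2 together: T1 ∪ T2 = {1, 2, 3, 4, 5, 6} — every point is covered.
No single block has all 6 points (the largest, T2, has 4), so 2 is optimal.

2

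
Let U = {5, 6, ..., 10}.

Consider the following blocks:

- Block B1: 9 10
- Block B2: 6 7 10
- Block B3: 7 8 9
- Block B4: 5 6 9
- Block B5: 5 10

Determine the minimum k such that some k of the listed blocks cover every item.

B2 and B3 and B5 together: B2 ∪ B3 ∪ B5 = {5, 6, 7, 8, 9, 10} — every item is covered.
Only B3 contains 8, so B3 is forced; the remaining 3 items need at least 2 more blocks (each remaining block adds at most 2) — so at least 3 blocks are needed, and 3 is optimal.

3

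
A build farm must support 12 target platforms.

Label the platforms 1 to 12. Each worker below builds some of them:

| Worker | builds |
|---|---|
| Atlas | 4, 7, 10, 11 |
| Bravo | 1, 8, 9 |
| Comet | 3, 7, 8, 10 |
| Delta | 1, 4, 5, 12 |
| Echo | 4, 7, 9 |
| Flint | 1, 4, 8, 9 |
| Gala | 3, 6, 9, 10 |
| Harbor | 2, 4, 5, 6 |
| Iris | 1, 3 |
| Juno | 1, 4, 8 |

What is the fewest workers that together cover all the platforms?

Take {Atlas, Bravo, Delta, Gala, Harbor}. Their union is {1, 2, 3, 4, 5, 6, 7, 8, 9, 10, 11, 12}, which is all 12 platforms.
No 4 of the 10 workers cover everything (all 210 combinations miss at least one platform), so 5 is optimal.

5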